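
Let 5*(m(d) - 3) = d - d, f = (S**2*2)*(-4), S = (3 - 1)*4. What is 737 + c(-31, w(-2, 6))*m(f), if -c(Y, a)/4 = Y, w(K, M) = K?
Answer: 1109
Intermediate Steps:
S = 8 (S = 2*4 = 8)
c(Y, a) = -4*Y
f = -512 (f = (8**2*2)*(-4) = (64*2)*(-4) = 128*(-4) = -512)
m(d) = 3 (m(d) = 3 + (d - d)/5 = 3 + (1/5)*0 = 3 + 0 = 3)
737 + c(-31, w(-2, 6))*m(f) = 737 - 4*(-31)*3 = 737 + 124*3 = 737 + 372 = 1109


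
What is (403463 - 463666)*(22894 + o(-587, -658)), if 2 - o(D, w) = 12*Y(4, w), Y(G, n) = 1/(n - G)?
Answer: -456253372146/331 ≈ -1.3784e+9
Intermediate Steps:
o(D, w) = 2 - 12/(-4 + w) (o(D, w) = 2 - 12/(w - 1*4) = 2 - 12/(w - 4) = 2 - 12/(-4 + w))
(403463 - 463666)*(22894 + o(-587, -658)) = (403463 - 463666)*(22894 + 2*(-10 - 658)/(-4 - 658)) = -60203*(22894 + 2*(-668)/(-662)) = -60203*(22894 + 2*(-1/662)*(-668)) = -60203*(22894 + 668/331) = -60203*7578582/331 = -456253372146/331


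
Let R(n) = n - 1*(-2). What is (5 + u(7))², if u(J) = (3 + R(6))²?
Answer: 15876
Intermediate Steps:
R(n) = 2 + n (R(n) = n + 2 = 2 + n)
u(J) = 121 (u(J) = (3 + (2 + 6))² = (3 + 8)² = 11² = 121)
(5 + u(7))² = (5 + 121)² = 126² = 15876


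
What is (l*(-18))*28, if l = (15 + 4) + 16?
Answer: -17640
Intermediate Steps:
l = 35 (l = 19 + 16 = 35)
(l*(-18))*28 = (35*(-18))*28 = -630*28 = -17640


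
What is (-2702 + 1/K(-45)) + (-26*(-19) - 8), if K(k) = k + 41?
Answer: -8865/4 ≈ -2216.3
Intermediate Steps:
K(k) = 41 + k
(-2702 + 1/K(-45)) + (-26*(-19) - 8) = (-2702 + 1/(41 - 45)) + (-26*(-19) - 8) = (-2702 + 1/(-4)) + (494 - 8) = (-2702 - ¼) + 486 = -10809/4 + 486 = -8865/4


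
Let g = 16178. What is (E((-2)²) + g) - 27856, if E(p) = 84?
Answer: -11594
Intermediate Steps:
(E((-2)²) + g) - 27856 = (84 + 16178) - 27856 = 16262 - 27856 = -11594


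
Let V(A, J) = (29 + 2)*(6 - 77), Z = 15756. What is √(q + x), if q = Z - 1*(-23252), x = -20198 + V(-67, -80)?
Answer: √16609 ≈ 128.88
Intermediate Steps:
V(A, J) = -2201 (V(A, J) = 31*(-71) = -2201)
x = -22399 (x = -20198 - 2201 = -22399)
q = 39008 (q = 15756 - 1*(-23252) = 15756 + 23252 = 39008)
√(q + x) = √(39008 - 22399) = √16609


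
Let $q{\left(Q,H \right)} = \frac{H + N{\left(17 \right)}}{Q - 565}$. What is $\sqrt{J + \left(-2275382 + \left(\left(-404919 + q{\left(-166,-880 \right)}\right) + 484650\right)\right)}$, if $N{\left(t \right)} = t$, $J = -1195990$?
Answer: $\frac{2 i \sqrt{453090011387}}{731} \approx 1841.6 i$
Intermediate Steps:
$q{\left(Q,H \right)} = \frac{17 + H}{-565 + Q}$ ($q{\left(Q,H \right)} = \frac{H + 17}{Q - 565} = \frac{17 + H}{-565 + Q}$)
$\sqrt{J + \left(-2275382 + \left(\left(-404919 + q{\left(-166,-880 \right)}\right) + 484650\right)\right)} = \sqrt{-1195990 - \left(2195651 - \frac{17 - 880}{-565 - 166}\right)} = \sqrt{-1195990 - \left(2195651 - \frac{1}{-731} \left(-863\right)\right)} = \sqrt{-1195990 + \left(-2275382 + \left(\left(-404919 - - \frac{863}{731}\right) + 484650\right)\right)} = \sqrt{-1195990 + \left(-2275382 + \left(\left(-404919 + \frac{863}{731}\right) + 484650\right)\right)} = \sqrt{-1195990 + \left(-2275382 + \left(- \frac{295994926}{731} + 484650\right)\right)} = \sqrt{-1195990 + \left(-2275382 + \frac{58284224}{731}\right)} = \sqrt{-1195990 - \frac{1605020018}{731}} = \sqrt{- \frac{2479288708}{731}} = \frac{2 i \sqrt{453090011387}}{731}$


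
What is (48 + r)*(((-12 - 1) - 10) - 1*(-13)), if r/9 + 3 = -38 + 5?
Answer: 2760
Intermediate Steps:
r = -324 (r = -27 + 9*(-38 + 5) = -27 + 9*(-33) = -27 - 297 = -324)
(48 + r)*(((-12 - 1) - 10) - 1*(-13)) = (48 - 324)*(((-12 - 1) - 10) - 1*(-13)) = -276*((-13 - 10) + 13) = -276*(-23 + 13) = -276*(-10) = 2760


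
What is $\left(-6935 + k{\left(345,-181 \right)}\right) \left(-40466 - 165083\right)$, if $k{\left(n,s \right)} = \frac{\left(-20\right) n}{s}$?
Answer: $\frac{256594010915}{181} \approx 1.4176 \cdot 10^{9}$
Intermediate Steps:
$k{\left(n,s \right)} = - \frac{20 n}{s}$
$\left(-6935 + k{\left(345,-181 \right)}\right) \left(-40466 - 165083\right) = \left(-6935 - \frac{6900}{-181}\right) \left(-40466 - 165083\right) = \left(-6935 - 6900 \left(- \frac{1}{181}\right)\right) \left(-205549\right) = \left(-6935 + \frac{6900}{181}\right) \left(-205549\right) = \left(- \frac{1248335}{181}\right) \left(-205549\right) = \frac{256594010915}{181}$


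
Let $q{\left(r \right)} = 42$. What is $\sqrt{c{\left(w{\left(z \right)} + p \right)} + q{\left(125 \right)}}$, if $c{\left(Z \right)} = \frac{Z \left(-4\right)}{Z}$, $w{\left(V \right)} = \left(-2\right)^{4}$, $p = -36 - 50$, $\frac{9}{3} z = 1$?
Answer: $\sqrt{38} \approx 6.1644$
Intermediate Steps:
$z = \frac{1}{3}$ ($z = \frac{1}{3} \cdot 1 = \frac{1}{3} \approx 0.33333$)
$p = -86$ ($p = -36 - 50 = -86$)
$w{\left(V \right)} = 16$
$c{\left(Z \right)} = -4$ ($c{\left(Z \right)} = \frac{\left(-4\right) Z}{Z} = -4$)
$\sqrt{c{\left(w{\left(z \right)} + p \right)} + q{\left(125 \right)}} = \sqrt{-4 + 42} = \sqrt{38}$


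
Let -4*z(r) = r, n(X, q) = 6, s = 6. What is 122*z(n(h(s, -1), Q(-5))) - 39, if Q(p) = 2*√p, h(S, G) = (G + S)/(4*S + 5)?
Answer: -222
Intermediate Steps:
h(S, G) = (G + S)/(5 + 4*S)
z(r) = -r/4
122*z(n(h(s, -1), Q(-5))) - 39 = 122*(-¼*6) - 39 = 122*(-3/2) - 39 = -183 - 39 = -222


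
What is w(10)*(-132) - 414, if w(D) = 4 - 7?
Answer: -18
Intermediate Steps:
w(D) = -3
w(10)*(-132) - 414 = -3*(-132) - 414 = 396 - 414 = -18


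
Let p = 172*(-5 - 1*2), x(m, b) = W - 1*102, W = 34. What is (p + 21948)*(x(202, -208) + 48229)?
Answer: 999051784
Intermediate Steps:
x(m, b) = -68 (x(m, b) = 34 - 1*102 = 34 - 102 = -68)
p = -1204 (p = 172*(-5 - 2) = 172*(-7) = -1204)
(p + 21948)*(x(202, -208) + 48229) = (-1204 + 21948)*(-68 + 48229) = 20744*48161 = 999051784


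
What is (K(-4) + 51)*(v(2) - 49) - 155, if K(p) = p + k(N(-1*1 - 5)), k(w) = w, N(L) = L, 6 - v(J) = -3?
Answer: -1795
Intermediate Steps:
v(J) = 9 (v(J) = 6 - 1*(-3) = 6 + 3 = 9)
K(p) = -6 + p (K(p) = p + (-1*1 - 5) = p + (-1 - 5) = p - 6 = -6 + p)
(K(-4) + 51)*(v(2) - 49) - 155 = ((-6 - 4) + 51)*(9 - 49) - 155 = (-10 + 51)*(-40) - 155 = 41*(-40) - 155 = -1640 - 155 = -1795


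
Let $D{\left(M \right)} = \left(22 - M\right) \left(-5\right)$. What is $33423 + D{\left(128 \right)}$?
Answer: $33953$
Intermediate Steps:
$D{\left(M \right)} = -110 + 5 M$
$33423 + D{\left(128 \right)} = 33423 + \left(-110 + 5 \cdot 128\right) = 33423 + \left(-110 + 640\right) = 33423 + 530 = 33953$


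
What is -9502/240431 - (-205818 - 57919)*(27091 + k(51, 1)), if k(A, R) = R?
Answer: 1717918638119022/240431 ≈ 7.1452e+9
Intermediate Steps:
-9502/240431 - (-205818 - 57919)*(27091 + k(51, 1)) = -9502/240431 - (-205818 - 57919)*(27091 + 1) = -9502*1/240431 - (-263737)*27092 = -9502/240431 - 1*(-7145162804) = -9502/240431 + 7145162804 = 1717918638119022/240431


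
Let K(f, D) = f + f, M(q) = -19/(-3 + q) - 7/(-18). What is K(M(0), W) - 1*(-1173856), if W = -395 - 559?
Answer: 10564825/9 ≈ 1.1739e+6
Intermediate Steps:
M(q) = 7/18 - 19/(-3 + q) (M(q) = -19/(-3 + q) - 7*(-1/18) = -19/(-3 + q) + 7/18 = 7/18 - 19/(-3 + q))
W = -954
K(f, D) = 2*f
K(M(0), W) - 1*(-1173856) = 2*((-363 + 7*0)/(18*(-3 + 0))) - 1*(-1173856) = 2*((1/18)*(-363 + 0)/(-3)) + 1173856 = 2*((1/18)*(-1/3)*(-363)) + 1173856 = 2*(121/18) + 1173856 = 121/9 + 1173856 = 10564825/9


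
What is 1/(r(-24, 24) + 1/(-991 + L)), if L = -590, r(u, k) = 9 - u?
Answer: 1581/52172 ≈ 0.030304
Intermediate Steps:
1/(r(-24, 24) + 1/(-991 + L)) = 1/((9 - 1*(-24)) + 1/(-991 - 590)) = 1/((9 + 24) + 1/(-1581)) = 1/(33 - 1/1581) = 1/(52172/1581) = 1581/52172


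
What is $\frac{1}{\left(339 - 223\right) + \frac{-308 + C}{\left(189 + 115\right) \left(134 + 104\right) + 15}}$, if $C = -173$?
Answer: $\frac{72367}{8394091} \approx 0.0086212$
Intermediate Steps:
$\frac{1}{\left(339 - 223\right) + \frac{-308 + C}{\left(189 + 115\right) \left(134 + 104\right) + 15}} = \frac{1}{\left(339 - 223\right) + \frac{-308 - 173}{\left(189 + 115\right) \left(134 + 104\right) + 15}} = \frac{1}{116 - \frac{481}{304 \cdot 238 + 15}} = \frac{1}{116 - \frac{481}{72352 + 15}} = \frac{1}{116 - \frac{481}{72367}} = \frac{1}{\frac{8394091}{72367}} = \frac{72367}{8394091}$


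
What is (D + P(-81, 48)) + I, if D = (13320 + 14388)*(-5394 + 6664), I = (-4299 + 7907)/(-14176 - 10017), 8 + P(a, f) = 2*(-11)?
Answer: 851330618482/24193 ≈ 3.5189e+7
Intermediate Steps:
P(a, f) = -30 (P(a, f) = -8 + 2*(-11) = -8 - 22 = -30)
I = -3608/24193 (I = 3608/(-24193) = 3608*(-1/24193) = -3608/24193 ≈ -0.14913)
D = 35189160 (D = 27708*1270 = 35189160)
(D + P(-81, 48)) + I = (35189160 - 30) - 3608/24193 = 35189130 - 3608/24193 = 851330618482/24193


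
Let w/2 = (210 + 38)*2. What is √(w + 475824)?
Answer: 4*√29801 ≈ 690.52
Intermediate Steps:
w = 992 (w = 2*((210 + 38)*2) = 2*(248*2) = 2*496 = 992)
√(w + 475824) = √(992 + 475824) = √476816 = 4*√29801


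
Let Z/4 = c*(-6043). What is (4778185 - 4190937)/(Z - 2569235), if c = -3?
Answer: -587248/2496719 ≈ -0.23521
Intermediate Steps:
Z = 72516 (Z = 4*(-3*(-6043)) = 4*18129 = 72516)
(4778185 - 4190937)/(Z - 2569235) = (4778185 - 4190937)/(72516 - 2569235) = 587248/(-2496719) = 587248*(-1/2496719) = -587248/2496719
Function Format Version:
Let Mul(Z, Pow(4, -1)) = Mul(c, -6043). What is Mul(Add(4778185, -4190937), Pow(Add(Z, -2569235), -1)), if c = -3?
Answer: Rational(-587248, 2496719) ≈ -0.23521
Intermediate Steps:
Z = 72516 (Z = Mul(4, Mul(-3, -6043)) = Mul(4, 18129) = 72516)
Mul(Add(4778185, -4190937), Pow(Add(Z, -2569235), -1)) = Mul(Add(4778185, -4190937), Pow(Add(72516, -2569235), -1)) = Mul(587248, Pow(-2496719, -1)) = Mul(587248, Rational(-1, 2496719)) = Rational(-587248, 2496719)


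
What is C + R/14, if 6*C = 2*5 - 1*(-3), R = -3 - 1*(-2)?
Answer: 44/21 ≈ 2.0952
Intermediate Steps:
R = -1 (R = -3 + 2 = -1)
C = 13/6 (C = (2*5 - 1*(-3))/6 = (10 + 3)/6 = (⅙)*13 = 13/6 ≈ 2.1667)
C + R/14 = 13/6 - 1/14 = 44/21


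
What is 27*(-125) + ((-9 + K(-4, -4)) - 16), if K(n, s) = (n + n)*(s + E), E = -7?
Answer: -3312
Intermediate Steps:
K(n, s) = 2*n*(-7 + s) (K(n, s) = (n + n)*(s - 7) = (2*n)*(-7 + s) = 2*n*(-7 + s))
27*(-125) + ((-9 + K(-4, -4)) - 16) = 27*(-125) + ((-9 + 2*(-4)*(-7 - 4)) - 16) = -3375 + ((-9 + 2*(-4)*(-11)) - 16) = -3375 + ((-9 + 88) - 16) = -3375 + (79 - 16) = -3375 + 63 = -3312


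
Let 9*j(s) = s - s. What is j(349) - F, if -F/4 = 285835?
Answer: 1143340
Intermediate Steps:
F = -1143340 (F = -4*285835 = -1143340)
j(s) = 0 (j(s) = (s - s)/9 = (⅑)*0 = 0)
j(349) - F = 0 - 1*(-1143340) = 0 + 1143340 = 1143340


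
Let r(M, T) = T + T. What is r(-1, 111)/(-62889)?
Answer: -74/20963 ≈ -0.0035300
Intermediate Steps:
r(M, T) = 2*T
r(-1, 111)/(-62889) = (2*111)/(-62889) = 222*(-1/62889) = -74/20963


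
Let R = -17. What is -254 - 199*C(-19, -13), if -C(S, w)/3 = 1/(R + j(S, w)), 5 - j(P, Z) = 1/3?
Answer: -11189/37 ≈ -302.41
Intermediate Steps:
j(P, Z) = 14/3 (j(P, Z) = 5 - 1/3 = 5 - 1*⅓ = 5 - ⅓ = 14/3)
C(S, w) = 9/37 (C(S, w) = -3/(-17 + 14/3) = -3/(-37/3) = -3*(-3/37) = 9/37)
-254 - 199*C(-19, -13) = -254 - 199*9/37 = -254 - 1791/37 = -11189/37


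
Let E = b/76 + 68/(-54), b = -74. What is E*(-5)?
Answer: 11455/1026 ≈ 11.165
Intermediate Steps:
E = -2291/1026 (E = -74/76 + 68/(-54) = -74*1/76 + 68*(-1/54) = -37/38 - 34/27 = -2291/1026 ≈ -2.2329)
E*(-5) = -2291/1026*(-5) = 11455/1026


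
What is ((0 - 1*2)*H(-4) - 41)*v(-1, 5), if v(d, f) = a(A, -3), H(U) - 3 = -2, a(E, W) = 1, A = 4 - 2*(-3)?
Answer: -43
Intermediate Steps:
A = 10 (A = 4 + 6 = 10)
H(U) = 1 (H(U) = 3 - 2 = 1)
v(d, f) = 1
((0 - 1*2)*H(-4) - 41)*v(-1, 5) = ((0 - 1*2)*1 - 41)*1 = ((0 - 2)*1 - 41)*1 = (-2*1 - 41)*1 = (-2 - 41)*1 = -43*1 = -43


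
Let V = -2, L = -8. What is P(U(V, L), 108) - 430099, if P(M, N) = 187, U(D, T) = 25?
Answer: -429912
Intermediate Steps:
P(U(V, L), 108) - 430099 = 187 - 430099 = -429912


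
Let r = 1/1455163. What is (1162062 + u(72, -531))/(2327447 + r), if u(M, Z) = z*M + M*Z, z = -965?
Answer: 3601528425/7950269387 ≈ 0.45301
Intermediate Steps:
u(M, Z) = -965*M + M*Z
r = 1/1455163 ≈ 6.8721e-7
(1162062 + u(72, -531))/(2327447 + r) = (1162062 + 72*(-965 - 531))/(2327447 + 1/1455163) = (1162062 + 72*(-1496))/(3386814758862/1455163) = (1162062 - 107712)*(1455163/3386814758862) = 1054350*(1455163/3386814758862) = 3601528425/7950269387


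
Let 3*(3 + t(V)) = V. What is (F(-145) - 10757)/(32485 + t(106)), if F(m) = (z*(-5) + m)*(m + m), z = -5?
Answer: 72129/97552 ≈ 0.73939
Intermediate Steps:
t(V) = -3 + V/3
F(m) = 2*m*(25 + m) (F(m) = (-5*(-5) + m)*(m + m) = (25 + m)*(2*m) = 2*m*(25 + m))
(F(-145) - 10757)/(32485 + t(106)) = (2*(-145)*(25 - 145) - 10757)/(32485 + (-3 + (1/3)*106)) = (2*(-145)*(-120) - 10757)/(32485 + (-3 + 106/3)) = (34800 - 10757)/(32485 + 97/3) = 24043/(97552/3) = 24043*(3/97552) = 72129/97552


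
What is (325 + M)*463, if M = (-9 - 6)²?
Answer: 254650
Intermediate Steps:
M = 225 (M = (-15)² = 225)
(325 + M)*463 = (325 + 225)*463 = 550*463 = 254650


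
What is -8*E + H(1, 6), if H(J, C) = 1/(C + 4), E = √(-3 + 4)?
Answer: -79/10 ≈ -7.9000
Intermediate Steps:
E = 1 (E = √1 = 1)
H(J, C) = 1/(4 + C)
-8*E + H(1, 6) = -8*1 + 1/(4 + 6) = -8 + 1/10 = -8 + ⅒ = -79/10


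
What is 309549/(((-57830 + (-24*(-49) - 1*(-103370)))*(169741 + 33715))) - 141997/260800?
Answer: -7028912115111/12910483590400 ≈ -0.54443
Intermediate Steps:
309549/(((-57830 + (-24*(-49) - 1*(-103370)))*(169741 + 33715))) - 141997/260800 = 309549/(((-57830 + (1176 + 103370))*203456)) - 141997*1/260800 = 309549/(((-57830 + 104546)*203456)) - 141997/260800 = 309549/((46716*203456)) - 141997/260800 = 309549/9504650496 - 141997/260800 = 309549*(1/9504650496) - 141997/260800 = 103183/3168216832 - 141997/260800 = -7028912115111/12910483590400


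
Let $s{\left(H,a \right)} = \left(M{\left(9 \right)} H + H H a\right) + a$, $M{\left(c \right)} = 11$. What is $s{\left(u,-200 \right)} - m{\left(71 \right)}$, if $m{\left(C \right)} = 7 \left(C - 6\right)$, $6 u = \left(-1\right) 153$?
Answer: $- \frac{261971}{2} \approx -1.3099 \cdot 10^{5}$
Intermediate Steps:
$u = - \frac{51}{2}$ ($u = \frac{\left(-1\right) 153}{6} = \frac{1}{6} \left(-153\right) = - \frac{51}{2} \approx -25.5$)
$m{\left(C \right)} = -42 + 7 C$ ($m{\left(C \right)} = 7 \left(-6 + C\right) = -42 + 7 C$)
$s{\left(H,a \right)} = a + 11 H + a H^{2}$ ($s{\left(H,a \right)} = \left(11 H + H H a\right) + a = \left(11 H + H^{2} a\right) + a = \left(11 H + a H^{2}\right) + a = a + 11 H + a H^{2}$)
$s{\left(u,-200 \right)} - m{\left(71 \right)} = \left(-200 + 11 \left(- \frac{51}{2}\right) - 200 \left(- \frac{51}{2}\right)^{2}\right) - \left(-42 + 7 \cdot 71\right) = \left(-200 - \frac{561}{2} - 130050\right) - \left(-42 + 497\right) = \left(-200 - \frac{561}{2} - 130050\right) - 455 = - \frac{261061}{2} - 455 = - \frac{261971}{2}$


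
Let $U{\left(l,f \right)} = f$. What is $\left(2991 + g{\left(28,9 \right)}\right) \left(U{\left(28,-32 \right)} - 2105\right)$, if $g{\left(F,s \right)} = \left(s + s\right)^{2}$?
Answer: $-7084155$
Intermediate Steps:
$g{\left(F,s \right)} = 4 s^{2}$ ($g{\left(F,s \right)} = \left(2 s\right)^{2} = 4 s^{2}$)
$\left(2991 + g{\left(28,9 \right)}\right) \left(U{\left(28,-32 \right)} - 2105\right) = \left(2991 + 4 \cdot 9^{2}\right) \left(-32 - 2105\right) = \left(2991 + 4 \cdot 81\right) \left(-2137\right) = \left(2991 + 324\right) \left(-2137\right) = 3315 \left(-2137\right) = -7084155$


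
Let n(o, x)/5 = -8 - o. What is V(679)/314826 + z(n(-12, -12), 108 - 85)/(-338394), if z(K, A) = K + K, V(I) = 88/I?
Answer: -101439232/861159771339 ≈ -0.00011779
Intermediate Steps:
n(o, x) = -40 - 5*o (n(o, x) = 5*(-8 - o) = -40 - 5*o)
z(K, A) = 2*K
V(679)/314826 + z(n(-12, -12), 108 - 85)/(-338394) = (88/679)/314826 + (2*(-40 - 5*(-12)))/(-338394) = (88*(1/679))*(1/314826) + (2*(-40 + 60))*(-1/338394) = (88/679)*(1/314826) + (2*20)*(-1/338394) = 44/106883427 + 40*(-1/338394) = 44/106883427 - 20/169197 = -101439232/861159771339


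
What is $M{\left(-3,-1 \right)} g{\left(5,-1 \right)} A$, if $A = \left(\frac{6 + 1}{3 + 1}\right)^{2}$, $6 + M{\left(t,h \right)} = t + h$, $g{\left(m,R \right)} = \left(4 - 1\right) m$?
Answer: $- \frac{3675}{8} \approx -459.38$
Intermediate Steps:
$g{\left(m,R \right)} = 3 m$
$M{\left(t,h \right)} = -6 + h + t$ ($M{\left(t,h \right)} = -6 + \left(t + h\right) = -6 + \left(h + t\right) = -6 + h + t$)
$A = \frac{49}{16}$ ($A = \left(\frac{7}{4}\right)^{2} = \frac{49}{16} \approx 3.0625$)
$M{\left(-3,-1 \right)} g{\left(5,-1 \right)} A = \left(-6 - 1 - 3\right) 3 \cdot 5 \cdot \frac{49}{16} = \left(-10\right) 15 \cdot \frac{49}{16} = \left(-150\right) \frac{49}{16} = - \frac{3675}{8}$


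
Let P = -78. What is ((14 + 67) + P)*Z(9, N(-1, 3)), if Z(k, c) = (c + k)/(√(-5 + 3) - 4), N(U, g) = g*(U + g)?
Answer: -10 - 5*I*√2/2 ≈ -10.0 - 3.5355*I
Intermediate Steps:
Z(k, c) = (c + k)/(-4 + I*√2) (Z(k, c) = (c + k)/(√(-2) - 4) = (c + k)/(I*√2 - 4) = (c + k)/(-4 + I*√2))
((14 + 67) + P)*Z(9, N(-1, 3)) = ((14 + 67) - 78)*(-2*(-1 + 3)/3 - 2/9*9 - I*3*(-1 + 3)*√2/18 - 1/18*I*9*√2) = (81 - 78)*(-2*2/3 - 2 - I*3*2*√2/18 - I*√2/2) = 3*(-2/9*6 - 2 - 1/18*I*6*√2 - I*√2/2) = 3*(-4/3 - 2 - I*√2/3 - I*√2/2) = 3*(-10/3 - 5*I*√2/6) = -10 - 5*I*√2/2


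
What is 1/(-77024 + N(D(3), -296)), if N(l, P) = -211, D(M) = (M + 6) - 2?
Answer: -1/77235 ≈ -1.2947e-5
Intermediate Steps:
D(M) = 4 + M (D(M) = (6 + M) - 2 = 4 + M)
1/(-77024 + N(D(3), -296)) = 1/(-77024 - 211) = 1/(-77235) = -1/77235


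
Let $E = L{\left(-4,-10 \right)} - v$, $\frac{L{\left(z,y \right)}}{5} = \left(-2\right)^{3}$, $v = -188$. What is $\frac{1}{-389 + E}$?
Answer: $- \frac{1}{241} \approx -0.0041494$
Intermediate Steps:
$L{\left(z,y \right)} = -40$ ($L{\left(z,y \right)} = 5 \left(-2\right)^{3} = 5 \left(-8\right) = -40$)
$E = 148$ ($E = -40 - -188 = -40 + 188 = 148$)
$\frac{1}{-389 + E} = \frac{1}{-389 + 148} = \frac{1}{-241} = - \frac{1}{241}$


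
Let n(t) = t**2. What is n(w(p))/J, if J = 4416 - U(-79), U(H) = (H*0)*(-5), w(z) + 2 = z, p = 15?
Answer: 169/4416 ≈ 0.038270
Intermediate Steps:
w(z) = -2 + z
U(H) = 0 (U(H) = 0*(-5) = 0)
J = 4416 (J = 4416 - 1*0 = 4416 + 0 = 4416)
n(w(p))/J = (-2 + 15)**2/4416 = 13**2*(1/4416) = 169*(1/4416) = 169/4416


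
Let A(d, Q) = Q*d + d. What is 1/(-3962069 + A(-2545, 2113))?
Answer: -1/9342199 ≈ -1.0704e-7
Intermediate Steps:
A(d, Q) = d + Q*d
1/(-3962069 + A(-2545, 2113)) = 1/(-3962069 - 2545*(1 + 2113)) = 1/(-3962069 - 2545*2114) = 1/(-3962069 - 5380130) = 1/(-9342199) = -1/9342199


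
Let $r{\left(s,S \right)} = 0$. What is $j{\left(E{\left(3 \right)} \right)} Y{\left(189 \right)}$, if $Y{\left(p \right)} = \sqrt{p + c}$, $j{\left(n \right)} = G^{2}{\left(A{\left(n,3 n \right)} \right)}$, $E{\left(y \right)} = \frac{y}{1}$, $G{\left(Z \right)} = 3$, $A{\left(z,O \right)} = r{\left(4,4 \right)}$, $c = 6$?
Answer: $9 \sqrt{195} \approx 125.68$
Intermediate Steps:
$A{\left(z,O \right)} = 0$
$E{\left(y \right)} = y$ ($E{\left(y \right)} = y 1 = y$)
$j{\left(n \right)} = 9$ ($j{\left(n \right)} = 3^{2} = 9$)
$Y{\left(p \right)} = \sqrt{6 + p}$ ($Y{\left(p \right)} = \sqrt{p + 6} = \sqrt{6 + p}$)
$j{\left(E{\left(3 \right)} \right)} Y{\left(189 \right)} = 9 \sqrt{6 + 189} = 9 \sqrt{195}$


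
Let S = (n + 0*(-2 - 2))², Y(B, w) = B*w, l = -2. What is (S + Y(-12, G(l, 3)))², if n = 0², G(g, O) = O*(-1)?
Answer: 1296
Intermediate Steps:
G(g, O) = -O
n = 0
S = 0 (S = (0 + 0*(-2 - 2))² = (0 + 0*(-4))² = (0 + 0)² = 0² = 0)
(S + Y(-12, G(l, 3)))² = (0 - (-12)*3)² = (0 - 12*(-3))² = (0 + 36)² = 36² = 1296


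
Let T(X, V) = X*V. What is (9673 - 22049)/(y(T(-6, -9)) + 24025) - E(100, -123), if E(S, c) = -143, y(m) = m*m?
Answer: 3840187/26941 ≈ 142.54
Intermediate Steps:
T(X, V) = V*X
y(m) = m²
(9673 - 22049)/(y(T(-6, -9)) + 24025) - E(100, -123) = (9673 - 22049)/((-9*(-6))² + 24025) - 1*(-143) = -12376/(54² + 24025) + 143 = -12376/(2916 + 24025) + 143 = -12376/26941 + 143 = 3840187/26941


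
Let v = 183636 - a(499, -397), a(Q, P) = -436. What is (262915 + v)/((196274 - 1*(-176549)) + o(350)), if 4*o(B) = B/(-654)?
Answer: 584658996/487652309 ≈ 1.1989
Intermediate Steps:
o(B) = -B/2616 (o(B) = (B/(-654))/4 = (B*(-1/654))/4 = (-B/654)/4 = -B/2616)
v = 184072 (v = 183636 - 1*(-436) = 183636 + 436 = 184072)
(262915 + v)/((196274 - 1*(-176549)) + o(350)) = (262915 + 184072)/((196274 - 1*(-176549)) - 1/2616*350) = 446987/((196274 + 176549) - 175/1308) = 446987/(372823 - 175/1308) = 446987/(487652309/1308) = 446987*(1308/487652309) = 584658996/487652309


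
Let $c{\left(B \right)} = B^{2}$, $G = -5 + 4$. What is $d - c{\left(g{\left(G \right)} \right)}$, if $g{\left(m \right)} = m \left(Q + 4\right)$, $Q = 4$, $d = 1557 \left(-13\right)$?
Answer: $-20305$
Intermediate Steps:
$d = -20241$
$G = -1$
$g{\left(m \right)} = 8 m$ ($g{\left(m \right)} = m \left(4 + 4\right) = m 8 = 8 m$)
$d - c{\left(g{\left(G \right)} \right)} = -20241 - \left(8 \left(-1\right)\right)^{2} = -20241 - \left(-8\right)^{2} = -20241 - 64 = -20305$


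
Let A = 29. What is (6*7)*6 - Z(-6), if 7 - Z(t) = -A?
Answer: 216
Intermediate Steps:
Z(t) = 36 (Z(t) = 7 - (-1)*29 = 7 - 1*(-29) = 7 + 29 = 36)
(6*7)*6 - Z(-6) = (6*7)*6 - 1*36 = 42*6 - 36 = 252 - 36 = 216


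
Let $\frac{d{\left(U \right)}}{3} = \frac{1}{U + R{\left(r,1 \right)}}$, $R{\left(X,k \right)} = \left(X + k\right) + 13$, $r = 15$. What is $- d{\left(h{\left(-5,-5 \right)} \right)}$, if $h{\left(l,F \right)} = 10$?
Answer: $- \frac{1}{13} \approx -0.076923$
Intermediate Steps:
$R{\left(X,k \right)} = 13 + X + k$
$d{\left(U \right)} = \frac{3}{29 + U}$ ($d{\left(U \right)} = \frac{3}{U + \left(13 + 15 + 1\right)} = \frac{3}{U + 29} = \frac{3}{29 + U}$)
$- d{\left(h{\left(-5,-5 \right)} \right)} = - \frac{3}{29 + 10} = - \frac{3}{39} = \left(-1\right) \frac{1}{13} = - \frac{1}{13}$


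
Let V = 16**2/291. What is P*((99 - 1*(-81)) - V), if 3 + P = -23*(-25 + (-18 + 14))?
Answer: 34610336/291 ≈ 1.1894e+5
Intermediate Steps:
V = 256/291 (V = 256*(1/291) = 256/291 ≈ 0.87973)
P = 664 (P = -3 - 23*(-25 + (-18 + 14)) = -3 - 23*(-25 - 4) = -3 - 23*(-29) = -3 + 667 = 664)
P*((99 - 1*(-81)) - V) = 664*((99 - 1*(-81)) - 1*256/291) = 664*((99 + 81) - 256/291) = 664*(180 - 256/291) = 664*(52124/291) = 34610336/291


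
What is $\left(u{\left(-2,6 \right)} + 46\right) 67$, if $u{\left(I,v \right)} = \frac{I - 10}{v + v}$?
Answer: $3015$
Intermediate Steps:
$u{\left(I,v \right)} = \frac{-10 + I}{2 v}$
$\left(u{\left(-2,6 \right)} + 46\right) 67 = \left(\frac{-10 - 2}{2 \cdot 6} + 46\right) 67 = \left(\frac{1}{2} \cdot \frac{1}{6} \left(-12\right) + 46\right) 67 = \left(-1 + 46\right) 67 = 45 \cdot 67 = 3015$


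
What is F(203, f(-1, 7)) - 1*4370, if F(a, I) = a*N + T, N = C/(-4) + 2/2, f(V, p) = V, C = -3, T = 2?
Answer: -16051/4 ≈ -4012.8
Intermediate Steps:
N = 7/4 (N = -3/(-4) + 2/2 = -3*(-¼) + 2*(½) = ¾ + 1 = 7/4 ≈ 1.7500)
F(a, I) = 2 + 7*a/4 (F(a, I) = a*(7/4) + 2 = 7*a/4 + 2 = 2 + 7*a/4)
F(203, f(-1, 7)) - 1*4370 = (2 + (7/4)*203) - 1*4370 = (2 + 1421/4) - 4370 = 1429/4 - 4370 = -16051/4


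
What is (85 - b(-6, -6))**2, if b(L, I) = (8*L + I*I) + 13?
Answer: 7056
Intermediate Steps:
b(L, I) = 13 + I**2 + 8*L (b(L, I) = (8*L + I**2) + 13 = (I**2 + 8*L) + 13 = 13 + I**2 + 8*L)
(85 - b(-6, -6))**2 = (85 - (13 + (-6)**2 + 8*(-6)))**2 = (85 - (13 + 36 - 48))**2 = (85 - 1*1)**2 = (85 - 1)**2 = 84**2 = 7056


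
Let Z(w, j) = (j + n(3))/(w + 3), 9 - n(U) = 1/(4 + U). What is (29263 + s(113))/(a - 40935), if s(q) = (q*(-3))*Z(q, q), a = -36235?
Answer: -23472389/62662040 ≈ -0.37459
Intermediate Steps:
n(U) = 9 - 1/(4 + U)
Z(w, j) = (62/7 + j)/(3 + w) (Z(w, j) = (j + (35 + 9*3)/(4 + 3))/(w + 3) = (j + (35 + 27)/7)/(3 + w) = (j + (⅐)*62)/(3 + w) = (j + 62/7)/(3 + w) = (62/7 + j)/(3 + w))
s(q) = -3*q*(62/7 + q)/(3 + q) (s(q) = (q*(-3))*((62/7 + q)/(3 + q)) = (-3*q)*((62/7 + q)/(3 + q)) = -3*q*(62/7 + q)/(3 + q))
(29263 + s(113))/(a - 40935) = (29263 - 3*113*(62 + 7*113)/(21 + 7*113))/(-36235 - 40935) = (29263 - 3*113*(62 + 791)/(21 + 791))/(-77170) = (29263 - 3*113*853/812)*(-1/77170) = (29263 - 3*113*1/812*853)*(-1/77170) = (29263 - 289167/812)*(-1/77170) = (23472389/812)*(-1/77170) = -23472389/62662040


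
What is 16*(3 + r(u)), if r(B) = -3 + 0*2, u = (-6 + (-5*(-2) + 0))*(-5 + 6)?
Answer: 0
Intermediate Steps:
u = 4 (u = (-6 + (10 + 0))*1 = (-6 + 10)*1 = 4*1 = 4)
r(B) = -3 (r(B) = -3 + 0 = -3)
16*(3 + r(u)) = 16*(3 - 3) = 16*0 = 0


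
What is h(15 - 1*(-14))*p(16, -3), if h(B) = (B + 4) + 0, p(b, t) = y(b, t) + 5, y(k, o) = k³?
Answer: 135333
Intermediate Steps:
p(b, t) = 5 + b³ (p(b, t) = b³ + 5 = 5 + b³)
h(B) = 4 + B (h(B) = (4 + B) + 0 = 4 + B)
h(15 - 1*(-14))*p(16, -3) = (4 + (15 - 1*(-14)))*(5 + 16³) = (4 + (15 + 14))*(5 + 4096) = (4 + 29)*4101 = 33*4101 = 135333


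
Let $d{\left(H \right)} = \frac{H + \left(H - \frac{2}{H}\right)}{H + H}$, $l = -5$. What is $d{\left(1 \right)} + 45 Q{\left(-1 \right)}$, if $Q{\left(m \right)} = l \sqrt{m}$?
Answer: $- 225 i \approx - 225.0 i$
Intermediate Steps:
$Q{\left(m \right)} = - 5 \sqrt{m}$
$d{\left(H \right)} = \frac{- \frac{2}{H} + 2 H}{2 H}$ ($d{\left(H \right)} = \frac{H + \left(H - \frac{2}{H}\right)}{2 H} = \left(- \frac{2}{H} + 2 H\right) \frac{1}{2 H} = \frac{- \frac{2}{H} + 2 H}{2 H}$)
$d{\left(1 \right)} + 45 Q{\left(-1 \right)} = \left(1 - 1^{-2}\right) + 45 \left(- 5 \sqrt{-1}\right) = \left(1 - 1\right) + 45 \left(- 5 i\right) = \left(1 - 1\right) - 225 i = 0 - 225 i = - 225 i$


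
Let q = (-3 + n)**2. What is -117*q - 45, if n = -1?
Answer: -1917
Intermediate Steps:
q = 16 (q = (-3 - 1)**2 = (-4)**2 = 16)
-117*q - 45 = -117*16 - 45 = -1872 - 45 = -1917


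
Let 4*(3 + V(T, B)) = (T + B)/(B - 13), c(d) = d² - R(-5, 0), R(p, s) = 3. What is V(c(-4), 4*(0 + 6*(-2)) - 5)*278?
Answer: -26132/33 ≈ -791.88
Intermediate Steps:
c(d) = -3 + d² (c(d) = d² - 1*3 = d² - 3 = -3 + d²)
V(T, B) = -3 + (B + T)/(4*(-13 + B)) (V(T, B) = -3 + ((T + B)/(B - 13))/4 = -3 + ((B + T)/(-13 + B))/4 = -3 + (B + T)/(4*(-13 + B)))
V(c(-4), 4*(0 + 6*(-2)) - 5)*278 = ((156 + (-3 + (-4)²) - 11*(4*(0 + 6*(-2)) - 5))/(4*(-13 + (4*(0 + 6*(-2)) - 5))))*278 = ((156 + (-3 + 16) - 11*(4*(0 - 12) - 5))/(4*(-13 + (4*(0 - 12) - 5))))*278 = ((156 + 13 - 11*(4*(-12) - 5))/(4*(-13 + (4*(-12) - 5))))*278 = ((156 + 13 - 11*(-48 - 5))/(4*(-13 + (-48 - 5))))*278 = ((156 + 13 - 11*(-53))/(4*(-13 - 53)))*278 = ((¼)*(156 + 13 + 583)/(-66))*278 = ((¼)*(-1/66)*752)*278 = -94/33*278 = -26132/33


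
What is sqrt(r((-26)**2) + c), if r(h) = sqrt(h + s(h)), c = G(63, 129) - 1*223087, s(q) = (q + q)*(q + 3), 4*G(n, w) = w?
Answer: sqrt(-892219 + 312*sqrt(151))/2 ≈ 471.27*I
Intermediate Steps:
G(n, w) = w/4
s(q) = 2*q*(3 + q) (s(q) = (2*q)*(3 + q) = 2*q*(3 + q))
c = -892219/4 (c = (1/4)*129 - 1*223087 = 129/4 - 223087 = -892219/4 ≈ -2.2305e+5)
r(h) = sqrt(h + 2*h*(3 + h))
sqrt(r((-26)**2) + c) = sqrt(sqrt((-26)**2*(7 + 2*(-26)**2)) - 892219/4) = sqrt(sqrt(676*(7 + 2*676)) - 892219/4) = sqrt(sqrt(676*(7 + 1352)) - 892219/4) = sqrt(sqrt(676*1359) - 892219/4) = sqrt(sqrt(918684) - 892219/4) = sqrt(78*sqrt(151) - 892219/4) = sqrt(-892219/4 + 78*sqrt(151))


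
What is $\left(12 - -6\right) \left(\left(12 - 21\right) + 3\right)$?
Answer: $-108$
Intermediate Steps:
$\left(12 - -6\right) \left(\left(12 - 21\right) + 3\right) = \left(12 + 6\right) \left(-9 + 3\right) = 18 \left(-6\right) = -108$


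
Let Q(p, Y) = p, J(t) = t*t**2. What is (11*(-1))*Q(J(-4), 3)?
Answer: 704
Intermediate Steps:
J(t) = t**3
(11*(-1))*Q(J(-4), 3) = (11*(-1))*(-4)**3 = -11*(-64) = 704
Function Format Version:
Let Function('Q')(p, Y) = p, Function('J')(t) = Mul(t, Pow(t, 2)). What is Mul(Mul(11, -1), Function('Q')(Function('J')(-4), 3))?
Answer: 704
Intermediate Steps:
Function('J')(t) = Pow(t, 3)
Mul(Mul(11, -1), Function('Q')(Function('J')(-4), 3)) = Mul(Mul(11, -1), Pow(-4, 3)) = Mul(-11, -64) = 704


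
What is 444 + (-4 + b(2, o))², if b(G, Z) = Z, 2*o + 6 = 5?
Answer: 1857/4 ≈ 464.25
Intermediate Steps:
o = -½ (o = -3 + (½)*5 = -3 + 5/2 = -½ ≈ -0.50000)
444 + (-4 + b(2, o))² = 444 + (-4 - ½)² = 444 + (-9/2)² = 444 + 81/4 = 1857/4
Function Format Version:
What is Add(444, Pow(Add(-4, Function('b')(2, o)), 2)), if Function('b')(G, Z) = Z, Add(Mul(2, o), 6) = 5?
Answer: Rational(1857, 4) ≈ 464.25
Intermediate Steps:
o = Rational(-1, 2) (o = Add(-3, Mul(Rational(1, 2), 5)) = Add(-3, Rational(5, 2)) = Rational(-1, 2) ≈ -0.50000)
Add(444, Pow(Add(-4, Function('b')(2, o)), 2)) = Add(444, Pow(Add(-4, Rational(-1, 2)), 2)) = Add(444, Pow(Rational(-9, 2), 2)) = Add(444, Rational(81, 4)) = Rational(1857, 4)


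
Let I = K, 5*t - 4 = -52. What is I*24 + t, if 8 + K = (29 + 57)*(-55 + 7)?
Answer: -496368/5 ≈ -99274.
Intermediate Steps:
t = -48/5 (t = 4/5 + (1/5)*(-52) = 4/5 - 52/5 = -48/5 ≈ -9.6000)
K = -4136 (K = -8 + (29 + 57)*(-55 + 7) = -8 + 86*(-48) = -8 - 4128 = -4136)
I = -4136
I*24 + t = -4136*24 - 48/5 = -99264 - 48/5 = -496368/5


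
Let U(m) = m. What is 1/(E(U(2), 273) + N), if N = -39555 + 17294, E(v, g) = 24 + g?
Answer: -1/21964 ≈ -4.5529e-5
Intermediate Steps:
N = -22261
1/(E(U(2), 273) + N) = 1/((24 + 273) - 22261) = 1/(297 - 22261) = 1/(-21964) = -1/21964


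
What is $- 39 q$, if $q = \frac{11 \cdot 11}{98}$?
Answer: $- \frac{4719}{98} \approx -48.153$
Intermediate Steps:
$q = \frac{121}{98}$ ($q = 121 \cdot \frac{1}{98} = \frac{121}{98} \approx 1.2347$)
$- 39 q = \left(-39\right) \frac{121}{98} = - \frac{4719}{98}$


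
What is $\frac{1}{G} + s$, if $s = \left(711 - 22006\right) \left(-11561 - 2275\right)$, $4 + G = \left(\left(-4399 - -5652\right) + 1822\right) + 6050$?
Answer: $\frac{2687389732021}{9121} \approx 2.9464 \cdot 10^{8}$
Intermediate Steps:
$G = 9121$ ($G = -4 + \left(\left(\left(-4399 - -5652\right) + 1822\right) + 6050\right) = -4 + \left(\left(\left(-4399 + 5652\right) + 1822\right) + 6050\right) = -4 + \left(\left(1253 + 1822\right) + 6050\right) = -4 + \left(3075 + 6050\right) = -4 + 9125 = 9121$)
$s = 294637620$ ($s = \left(-21295\right) \left(-13836\right) = 294637620$)
$\frac{1}{G} + s = \frac{1}{9121} + 294637620 = \frac{2687389732021}{9121}$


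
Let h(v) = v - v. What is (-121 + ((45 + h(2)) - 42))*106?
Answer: -12508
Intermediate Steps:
h(v) = 0
(-121 + ((45 + h(2)) - 42))*106 = (-121 + ((45 + 0) - 42))*106 = (-121 + (45 - 42))*106 = (-121 + 3)*106 = -118*106 = -12508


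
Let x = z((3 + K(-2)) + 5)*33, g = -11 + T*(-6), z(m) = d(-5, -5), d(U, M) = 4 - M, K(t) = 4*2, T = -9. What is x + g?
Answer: 340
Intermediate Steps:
K(t) = 8
z(m) = 9 (z(m) = 4 - 1*(-5) = 4 + 5 = 9)
g = 43 (g = -11 - 9*(-6) = -11 + 54 = 43)
x = 297 (x = 9*33 = 297)
x + g = 297 + 43 = 340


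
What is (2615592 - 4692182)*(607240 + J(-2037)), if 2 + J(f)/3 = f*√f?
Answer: -1260976052060 + 12690041490*I*√2037 ≈ -1.261e+12 + 5.7274e+11*I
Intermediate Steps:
J(f) = -6 + 3*f^(3/2) (J(f) = -6 + 3*(f*√f) = -6 + 3*f^(3/2))
(2615592 - 4692182)*(607240 + J(-2037)) = (2615592 - 4692182)*(607240 + (-6 + 3*(-2037)^(3/2))) = -2076590*(607240 + (-6 + 3*(-2037*I*√2037))) = -2076590*(607240 + (-6 - 6111*I*√2037)) = -2076590*(607234 - 6111*I*√2037) = -1260976052060 + 12690041490*I*√2037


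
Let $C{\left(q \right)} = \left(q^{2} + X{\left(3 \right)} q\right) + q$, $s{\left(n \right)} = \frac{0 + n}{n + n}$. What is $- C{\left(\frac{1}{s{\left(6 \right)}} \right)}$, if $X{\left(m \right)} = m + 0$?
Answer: $-12$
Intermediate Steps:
$s{\left(n \right)} = \frac{1}{2}$ ($s{\left(n \right)} = \frac{n}{2 n} = n \frac{1}{2 n} = \frac{1}{2}$)
$X{\left(m \right)} = m$
$C{\left(q \right)} = q^{2} + 4 q$ ($C{\left(q \right)} = \left(q^{2} + 3 q\right) + q = q^{2} + 4 q$)
$- C{\left(\frac{1}{s{\left(6 \right)}} \right)} = - \frac{1}{\frac{1}{2}} \left(4 + \frac{1}{\frac{1}{2}}\right) = - 2 \left(4 + 2\right) = - 2 \cdot 6 = \left(-1\right) 12 = -12$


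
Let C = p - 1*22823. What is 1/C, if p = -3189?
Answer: -1/26012 ≈ -3.8444e-5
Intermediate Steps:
C = -26012 (C = -3189 - 1*22823 = -3189 - 22823 = -26012)
1/C = 1/(-26012) = -1/26012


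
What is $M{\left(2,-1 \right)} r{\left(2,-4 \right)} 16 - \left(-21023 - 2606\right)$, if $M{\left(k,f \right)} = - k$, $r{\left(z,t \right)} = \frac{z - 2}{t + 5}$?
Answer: $23629$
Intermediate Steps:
$r{\left(z,t \right)} = \frac{-2 + z}{5 + t}$
$M{\left(2,-1 \right)} r{\left(2,-4 \right)} 16 - \left(-21023 - 2606\right) = \left(-1\right) 2 \frac{-2 + 2}{5 - 4} \cdot 16 - \left(-21023 - 2606\right) = - 2 \cdot 1^{-1} \cdot 0 \cdot 16 - \left(-21023 - 2606\right) = - 2 \cdot 1 \cdot 0 \cdot 16 - -23629 = \left(-2\right) 0 \cdot 16 + 23629 = 0 \cdot 16 + 23629 = 0 + 23629 = 23629$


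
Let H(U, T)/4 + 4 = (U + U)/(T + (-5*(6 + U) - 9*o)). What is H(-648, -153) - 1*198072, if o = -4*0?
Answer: -201853400/1019 ≈ -1.9809e+5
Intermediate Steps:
o = 0
H(U, T) = -16 + 8*U/(-30 + T - 5*U) (H(U, T) = -16 + 4*((U + U)/(T + (-5*(6 + U) - 9*0))) = -16 + 4*((2*U)/(T + ((-30 - 5*U) + 0))) = -16 + 4*((2*U)/(T + (-30 - 5*U))) = -16 + 4*((2*U)/(-30 + T - 5*U)) = -16 + 4*(2*U/(-30 + T - 5*U)) = -16 + 8*U/(-30 + T - 5*U))
H(-648, -153) - 1*198072 = 8*(-60 - 11*(-648) + 2*(-153))/(30 - 1*(-153) + 5*(-648)) - 1*198072 = 8*(-60 + 7128 - 306)/(30 + 153 - 3240) - 198072 = 8*6762/(-3057) - 198072 = 8*(-1/3057)*6762 - 198072 = -18032/1019 - 198072 = -201853400/1019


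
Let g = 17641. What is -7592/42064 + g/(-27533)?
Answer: -10807745/13160774 ≈ -0.82121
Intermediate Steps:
-7592/42064 + g/(-27533) = -7592/42064 + 17641/(-27533) = -7592*1/42064 + 17641*(-1/27533) = -949/5258 - 17641/27533 = -10807745/13160774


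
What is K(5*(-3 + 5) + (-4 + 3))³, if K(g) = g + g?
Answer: 5832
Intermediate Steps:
K(g) = 2*g
K(5*(-3 + 5) + (-4 + 3))³ = (2*(5*(-3 + 5) + (-4 + 3)))³ = (2*(5*2 - 1))³ = (2*(10 - 1))³ = (2*9)³ = 18³ = 5832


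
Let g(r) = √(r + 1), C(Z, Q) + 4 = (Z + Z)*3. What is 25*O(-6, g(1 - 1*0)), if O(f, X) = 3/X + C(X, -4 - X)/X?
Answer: 150 - 25*√2/2 ≈ 132.32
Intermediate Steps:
C(Z, Q) = -4 + 6*Z (C(Z, Q) = -4 + (Z + Z)*3 = -4 + (2*Z)*3 = -4 + 6*Z)
g(r) = √(1 + r)
O(f, X) = 3/X + (-4 + 6*X)/X
25*O(-6, g(1 - 1*0)) = 25*(6 - 1/(√(1 + (1 - 1*0)))) = 25*(6 - 1/(√(1 + (1 + 0)))) = 25*(6 - 1/(√(1 + 1))) = 25*(6 - 1/(√2)) = 25*(6 - √2/2) = 150 - 25*√2/2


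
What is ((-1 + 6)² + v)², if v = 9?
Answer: 1156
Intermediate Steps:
((-1 + 6)² + v)² = ((-1 + 6)² + 9)² = (5² + 9)² = (25 + 9)² = 34² = 1156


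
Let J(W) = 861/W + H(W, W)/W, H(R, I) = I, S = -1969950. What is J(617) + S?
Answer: -1215457672/617 ≈ -1.9699e+6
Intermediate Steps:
J(W) = 1 + 861/W (J(W) = 861/W + W/W = 861/W + 1 = 1 + 861/W)
J(617) + S = (861 + 617)/617 - 1969950 = (1/617)*1478 - 1969950 = 1478/617 - 1969950 = -1215457672/617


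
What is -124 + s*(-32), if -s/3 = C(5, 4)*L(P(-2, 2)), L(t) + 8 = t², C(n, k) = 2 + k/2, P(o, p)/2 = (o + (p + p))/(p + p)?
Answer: -2812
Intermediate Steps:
P(o, p) = (o + 2*p)/p (P(o, p) = 2*((o + (p + p))/(p + p)) = 2*((o + 2*p)/((2*p))) = 2*((o + 2*p)*(1/(2*p))) = 2*((o + 2*p)/(2*p)) = (o + 2*p)/p)
C(n, k) = 2 + k/2 (C(n, k) = 2 + k*(½) = 2 + k/2)
L(t) = -8 + t²
s = 84 (s = -3*(2 + (½)*4)*(-8 + (2 - 2/2)²) = -3*(2 + 2)*(-8 + (2 - 2*½)²) = -12*(-8 + (2 - 1)²) = -12*(-8 + 1²) = -12*(-8 + 1) = -12*(-7) = -3*(-28) = 84)
-124 + s*(-32) = -124 + 84*(-32) = -124 - 2688 = -2812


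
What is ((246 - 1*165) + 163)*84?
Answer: 20496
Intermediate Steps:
((246 - 1*165) + 163)*84 = ((246 - 165) + 163)*84 = (81 + 163)*84 = 244*84 = 20496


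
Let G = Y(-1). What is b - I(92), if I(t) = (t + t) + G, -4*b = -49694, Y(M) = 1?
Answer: 24477/2 ≈ 12239.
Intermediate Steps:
G = 1
b = 24847/2 (b = -¼*(-49694) = 24847/2 ≈ 12424.)
I(t) = 1 + 2*t (I(t) = (t + t) + 1 = 2*t + 1 = 1 + 2*t)
b - I(92) = 24847/2 - (1 + 2*92) = 24847/2 - (1 + 184) = 24847/2 - 1*185 = 24847/2 - 185 = 24477/2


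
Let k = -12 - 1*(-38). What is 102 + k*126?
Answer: 3378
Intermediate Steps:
k = 26 (k = -12 + 38 = 26)
102 + k*126 = 102 + 26*126 = 102 + 3276 = 3378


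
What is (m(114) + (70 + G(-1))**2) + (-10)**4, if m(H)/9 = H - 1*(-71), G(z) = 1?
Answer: 16706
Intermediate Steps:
m(H) = 639 + 9*H (m(H) = 9*(H - 1*(-71)) = 9*(H + 71) = 9*(71 + H) = 639 + 9*H)
(m(114) + (70 + G(-1))**2) + (-10)**4 = ((639 + 9*114) + (70 + 1)**2) + (-10)**4 = ((639 + 1026) + 71**2) + 10000 = (1665 + 5041) + 10000 = 6706 + 10000 = 16706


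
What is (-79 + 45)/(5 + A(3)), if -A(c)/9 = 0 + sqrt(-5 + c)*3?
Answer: -170/1483 - 918*I*sqrt(2)/1483 ≈ -0.11463 - 0.87542*I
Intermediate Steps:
A(c) = -27*sqrt(-5 + c) (A(c) = -9*(0 + sqrt(-5 + c)*3) = -9*(0 + 3*sqrt(-5 + c)) = -27*sqrt(-5 + c))
(-79 + 45)/(5 + A(3)) = (-79 + 45)/(5 - 27*sqrt(-5 + 3)) = -34/(5 - 27*I*sqrt(2))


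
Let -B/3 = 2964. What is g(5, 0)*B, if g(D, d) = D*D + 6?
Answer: -275652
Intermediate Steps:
B = -8892 (B = -3*2964 = -8892)
g(D, d) = 6 + D² (g(D, d) = D² + 6 = 6 + D²)
g(5, 0)*B = (6 + 5²)*(-8892) = (6 + 25)*(-8892) = 31*(-8892) = -275652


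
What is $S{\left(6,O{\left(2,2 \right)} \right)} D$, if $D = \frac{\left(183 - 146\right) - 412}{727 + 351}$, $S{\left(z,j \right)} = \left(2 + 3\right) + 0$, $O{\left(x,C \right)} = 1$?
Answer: $- \frac{1875}{1078} \approx -1.7393$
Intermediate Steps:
$S{\left(z,j \right)} = 5$ ($S{\left(z,j \right)} = 5 + 0 = 5$)
$D = - \frac{375}{1078}$ ($D = \frac{37 - 412}{1078} = \left(-375\right) \frac{1}{1078} = - \frac{375}{1078} \approx -0.34787$)
$S{\left(6,O{\left(2,2 \right)} \right)} D = 5 \left(- \frac{375}{1078}\right) = - \frac{1875}{1078}$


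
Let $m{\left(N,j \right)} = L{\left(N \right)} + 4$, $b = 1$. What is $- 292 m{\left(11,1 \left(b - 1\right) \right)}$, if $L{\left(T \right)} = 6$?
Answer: $-2920$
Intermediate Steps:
$m{\left(N,j \right)} = 10$ ($m{\left(N,j \right)} = 6 + 4 = 10$)
$- 292 m{\left(11,1 \left(b - 1\right) \right)} = \left(-292\right) 10 = -2920$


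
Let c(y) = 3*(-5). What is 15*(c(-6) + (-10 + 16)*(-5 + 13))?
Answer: 495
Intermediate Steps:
c(y) = -15
15*(c(-6) + (-10 + 16)*(-5 + 13)) = 15*(-15 + (-10 + 16)*(-5 + 13)) = 15*(-15 + 6*8) = 15*(-15 + 48) = 15*33 = 495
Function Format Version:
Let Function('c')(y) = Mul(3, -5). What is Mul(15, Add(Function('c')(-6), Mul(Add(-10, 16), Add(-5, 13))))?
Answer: 495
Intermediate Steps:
Function('c')(y) = -15
Mul(15, Add(Function('c')(-6), Mul(Add(-10, 16), Add(-5, 13)))) = Mul(15, Add(-15, Mul(Add(-10, 16), Add(-5, 13)))) = Mul(15, Add(-15, Mul(6, 8))) = Mul(15, Add(-15, 48)) = Mul(15, 33) = 495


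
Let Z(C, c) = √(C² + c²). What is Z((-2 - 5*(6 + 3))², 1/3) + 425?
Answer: 425 + √43917130/3 ≈ 2634.0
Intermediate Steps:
Z((-2 - 5*(6 + 3))², 1/3) + 425 = √(((-2 - 5*(6 + 3))²)² + (1/3)²) + 425 = √(((-2 - 5*9)²)² + (⅓)²) + 425 = √(((-2 - 45)²)² + ⅑) + 425 = √(((-47)²)² + ⅑) + 425 = √(2209² + ⅑) + 425 = √(4879681 + ⅑) + 425 = √(43917130/9) + 425 = √43917130/3 + 425 = 425 + √43917130/3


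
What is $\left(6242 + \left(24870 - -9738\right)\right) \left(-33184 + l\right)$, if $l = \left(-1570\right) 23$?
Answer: $-2830659900$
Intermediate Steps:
$l = -36110$
$\left(6242 + \left(24870 - -9738\right)\right) \left(-33184 + l\right) = \left(6242 + \left(24870 - -9738\right)\right) \left(-33184 - 36110\right) = \left(6242 + \left(24870 + 9738\right)\right) \left(-69294\right) = \left(6242 + 34608\right) \left(-69294\right) = 40850 \left(-69294\right) = -2830659900$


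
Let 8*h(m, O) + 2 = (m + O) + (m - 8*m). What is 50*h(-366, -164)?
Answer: 25375/2 ≈ 12688.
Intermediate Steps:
h(m, O) = -1/4 - 3*m/4 + O/8 (h(m, O) = -1/4 + ((m + O) + (m - 8*m))/8 = -1/4 + ((O + m) - 7*m)/8 = -1/4 + (O - 6*m)/8 = -1/4 + (-3*m/4 + O/8) = -1/4 - 3*m/4 + O/8)
50*h(-366, -164) = 50*(-1/4 - 3/4*(-366) + (1/8)*(-164)) = 50*(-1/4 + 549/2 - 41/2) = 50*(1015/4) = 25375/2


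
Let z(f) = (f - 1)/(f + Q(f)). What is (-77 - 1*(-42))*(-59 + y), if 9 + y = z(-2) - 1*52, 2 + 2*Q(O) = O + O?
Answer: 4179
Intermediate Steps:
Q(O) = -1 + O (Q(O) = -1 + (O + O)/2 = -1 + (2*O)/2 = -1 + O)
z(f) = (-1 + f)/(-1 + 2*f) (z(f) = (f - 1)/(f + (-1 + f)) = (-1 + f)/(-1 + 2*f))
y = -302/5 (y = -9 + ((-1 - 2)/(-1 + 2*(-2)) - 1*52) = -9 + (-3/(-1 - 4) - 52) = -9 + (-3/(-5) - 52) = -9 + (-⅕*(-3) - 52) = -9 + (⅗ - 52) = -9 - 257/5 = -302/5 ≈ -60.400)
(-77 - 1*(-42))*(-59 + y) = (-77 - 1*(-42))*(-59 - 302/5) = (-77 + 42)*(-597/5) = -35*(-597/5) = 4179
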